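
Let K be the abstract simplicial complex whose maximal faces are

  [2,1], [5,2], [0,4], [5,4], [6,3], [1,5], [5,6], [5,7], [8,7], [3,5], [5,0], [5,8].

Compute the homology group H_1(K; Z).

H_1 = Z^4.

Order the vertices as 0 < 1 < 2 < 3 < 4 < 5 < 6 < 7 < 8. Listing each simplex with vertices in this order, K has dimension 1 with simplices:

  0-simplices (9): [0], [1], [2], [3], [4], [5], [6], [7], [8]
  1-simplices (12): [0,4], [0,5], [1,2], [1,5], [2,5], [3,5], [3,6], [4,5], [5,6], [5,7], [5,8], [7,8]

giving chain groups C_0 ≅ Z^9, C_1 ≅ Z^12.

The boundary map ∂_1: C_1 → C_0 is given by ∂[p,q] = [q] − [p]. For instance
  ∂[3,6] = [6] − [3].
As a 9×12 matrix over Z this has rank 8, with invariant factors (1,1,1,1,1,1,1,1).

Now H_k = ker ∂_k / im ∂_{k+1}, so:

  H_1: rank ker ∂_1 − rank ∂_2 = (12 − 8) − 0 = 4, and there is no ∂_2, so H_1 = Z^4.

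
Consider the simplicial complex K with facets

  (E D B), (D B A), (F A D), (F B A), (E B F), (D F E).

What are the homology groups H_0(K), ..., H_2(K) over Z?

H_0 = Z,  H_1 = 0,  H_2 = Z.

We work with the vertex ordering A < B < D < E < F. The simplices of K, each written with vertices in increasing order, are:

  0-simplices (5): A, B, D, E, F
  1-simplices (9): AB, AD, AF, BD, BE, BF, DE, DF, EF
  2-simplices (6): ABD, ABF, ADF, BDE, BEF, DEF

so the chain groups are C_0 ≅ Z^5, C_1 ≅ Z^9, C_2 ≅ Z^6.

Boundary ∂_1: C_1 → C_0 sends each edge [p,q] (with p < q) to q − p. For instance
  ∂BF = F − B.
The 5×9 boundary matrix has rank 4 and Smith normal form diag(1,1,1,1).

∂_2: C_2 → C_1 maps a triangle to the signed sum of its edges. For instance
  ∂ABF = BF − AF + AB,
  ∂BEF = EF − BF + BE.
As a 9×6 matrix over Z this has rank 5, with invariant factors (1,1,1,1,1).

Computing H_k = (kernel of ∂_k) / (image of ∂_{k+1}):

  H_0: rank C_0 − rank ∂_1 = 5 − 4 = 1, and the invariant factors of ∂_1 are all 1, so H_0 = Z.
  H_1: rank ker ∂_1 − rank ∂_2 = (9 − 4) − 5 = 0, and the invariant factors of ∂_2 are all 1, so H_1 = 0.
  H_2: rank ker ∂_2 − rank ∂_3 = (6 − 5) − 0 = 1, and there is no ∂_3, so H_2 = Z.

As a check, the Euler characteristic is 5 − 9 + 6 = 2, which agrees with 1 − 0 + 1 = 2.
(K is a triangulation of the 2-sphere S^2.)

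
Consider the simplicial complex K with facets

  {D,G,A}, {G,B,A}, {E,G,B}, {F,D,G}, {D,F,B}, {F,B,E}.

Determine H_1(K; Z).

H_1 ≅ Z.

Take the total order A < B < D < E < F < G on the vertex set. Then K (dimension 2) consists of the simplices:

  0-simplices (6): A, B, D, E, F, G
  1-simplices (12): AB, AD, AG, BD, BE, BF, BG, DF, DG, EF, EG, FG
  2-simplices (6): ABG, ADG, BDF, BEF, BEG, DFG

Hence C_0 ≅ Z^6, C_1 ≅ Z^12, C_2 ≅ Z^6.

Boundary ∂_1: C_1 → C_0 maps an edge to its endpoints' difference, ∂[p,q] = q − p.
This gives a 6×12 integer matrix of rank 5; reducing to Smith normal form yields diagonal entries (1,1,1,1,1).

∂_2: C_2 → C_1 maps a triangle to the signed sum of its edges. For instance
  ∂BEF = EF − BF + BE,
  ∂BDF = DF − BF + BD.
The resulting 12×6 matrix has rank 6, and its Smith normal form has invariant factors (1,1,1,1,1,1).

From H_k ≅ ker(∂_k) / im(∂_{k+1}) we obtain:

  H_1: rank ker ∂_1 − rank ∂_2 = (12 − 5) − 6 = 1, and the invariant factors of ∂_2 are all 1, so H_1 = Z.

(K is a triangulation of the cylinder S^1 x I.)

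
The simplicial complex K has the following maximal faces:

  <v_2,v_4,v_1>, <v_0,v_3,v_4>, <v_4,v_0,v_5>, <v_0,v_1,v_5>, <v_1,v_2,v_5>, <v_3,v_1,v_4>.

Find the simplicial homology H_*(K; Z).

H_0 = Z,  H_1 = Z,  H_2 = 0.

We work with the vertex ordering v_0 < v_1 < v_2 < v_3 < v_4 < v_5. The simplices of K, each written with vertices in increasing order, are:

  0-simplices (6): [v_0], [v_1], [v_2], [v_3], [v_4], [v_5]
  1-simplices (12): [v_0,v_1], [v_0,v_3], [v_0,v_4], [v_0,v_5], [v_1,v_2], [v_1,v_3], [v_1,v_4], [v_1,v_5], [v_2,v_4], [v_2,v_5], [v_3,v_4], [v_4,v_5]
  2-simplices (6): [v_0,v_1,v_5], [v_0,v_3,v_4], [v_0,v_4,v_5], [v_1,v_2,v_4], [v_1,v_2,v_5], [v_1,v_3,v_4]

Hence C_0 ≅ Z^6, C_1 ≅ Z^12, C_2 ≅ Z^6.

Boundary ∂_1: C_1 → C_0 maps an edge to its endpoints' difference, ∂[p,q] = q − p.
This gives a 6×12 integer matrix of rank 5; reducing to Smith normal form yields diagonal entries (1,1,1,1,1).

Boundary ∂_2: C_2 → C_1 maps a triangle to the signed sum of its edges. For instance
  ∂[v_0,v_3,v_4] = [v_3,v_4] − [v_0,v_4] + [v_0,v_3],
  ∂[v_0,v_4,v_5] = [v_4,v_5] − [v_0,v_5] + [v_0,v_4].
As a 12×6 matrix over Z this has rank 6, with invariant factors (1,1,1,1,1,1).

From H_k ≅ ker(∂_k) / im(∂_{k+1}) we obtain:

  H_0: rank C_0 − rank ∂_1 = 6 − 5 = 1, and the invariant factors of ∂_1 are all 1, so H_0 = Z.
  H_1: rank ker ∂_1 − rank ∂_2 = (12 − 5) − 6 = 1, and the invariant factors of ∂_2 are all 1, so H_1 = Z.
  H_2: rank ker ∂_2 − rank ∂_3 = (6 − 6) − 0 = 0, and there is no ∂_3, so H_2 = 0.

As a check, the Euler characteristic is 6 − 12 + 6 = 0, which agrees with 1 − 1 + 0 = 0.
(K is a triangulation of the cylinder S^1 x I.)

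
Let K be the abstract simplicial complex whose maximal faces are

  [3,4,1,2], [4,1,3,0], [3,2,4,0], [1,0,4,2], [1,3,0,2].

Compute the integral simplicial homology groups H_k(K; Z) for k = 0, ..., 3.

Take the total order 0 < 1 < 2 < 3 < 4 on the vertex set. Then K (dimension 3) consists of the simplices:

  0-simplices (5): [0], [1], [2], [3], [4]
  1-simplices (10): [0,1], [0,2], [0,3], [0,4], [1,2], [1,3], [1,4], [2,3], [2,4], [3,4]
  2-simplices (10): [0,1,2], [0,1,3], [0,1,4], [0,2,3], [0,2,4], [0,3,4], [1,2,3], [1,2,4], [1,3,4], [2,3,4]
  3-simplices (5): [0,1,2,3], [0,1,2,4], [0,1,3,4], [0,2,3,4], [1,2,3,4]

so the chain groups are C_0 ≅ Z^5, C_1 ≅ Z^10, C_2 ≅ Z^10, C_3 ≅ Z^5.

The boundary map ∂_1: C_1 → C_0 sends each edge [p,q] (with p < q) to q − p. For instance
  ∂[1,4] = [4] − [1].
As a 5×10 matrix over Z this has rank 4, with invariant factors (1,1,1,1).

Boundary ∂_2: C_2 → C_1 maps a triangle to the signed sum of its edges. For instance
  ∂[0,3,4] = [3,4] − [0,4] + [0,3],
  ∂[1,2,4] = [2,4] − [1,4] + [1,2].
As a 10×10 matrix over Z this has rank 6, with invariant factors (1,1,1,1,1,1).

The boundary map ∂_3: C_3 → C_2 sends each 3-simplex σ to the alternating sum Σ_i (−1)^i (σ with its i-th vertex removed). For instance
  ∂[0,1,2,3] = [1,2,3] − [0,2,3] + [0,1,3] − [0,1,2],
  ∂[0,2,3,4] = [2,3,4] − [0,3,4] + [0,2,4] − [0,2,3].
The resulting 10×5 matrix has rank 4, and its Smith normal form has invariant factors (1,1,1,1).

From H_k ≅ ker(∂_k) / im(∂_{k+1}) we obtain:

  H_0: rank C_0 − rank ∂_1 = 5 − 4 = 1, and the invariant factors of ∂_1 are all 1, so H_0 ≅ Z.
  H_1: rank ker ∂_1 − rank ∂_2 = (10 − 4) − 6 = 0, and the invariant factors of ∂_2 are all 1, so H_1 ≅ 0.
  H_2: rank ker ∂_2 − rank ∂_3 = (10 − 6) − 4 = 0, and the invariant factors of ∂_3 are all 1, so H_2 ≅ 0.
  H_3: rank ker ∂_3 − rank ∂_4 = (5 − 4) − 0 = 1, and there is no ∂_4, so H_3 ≅ Z.

H_0 = Z,  H_1 = 0,  H_2 = 0,  H_3 = Z.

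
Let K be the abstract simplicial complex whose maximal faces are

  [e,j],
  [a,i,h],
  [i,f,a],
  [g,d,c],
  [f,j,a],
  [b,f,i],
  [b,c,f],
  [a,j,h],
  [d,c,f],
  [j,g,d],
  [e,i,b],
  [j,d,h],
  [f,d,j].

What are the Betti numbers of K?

b_0 = 1, b_1 = 1, b_2 = 0.

Take the total order a < b < c < d < e < f < g < h < i < j on the vertex set. Then K (dimension 2) consists of the simplices:

  0-simplices (10): a, b, c, d, e, f, g, h, i, j
  1-simplices (22): af, ah, ai, aj, bc, be, bf, bi, cd, cf, cg, df, dg, dh, dj, ei, ej, fi, fj, gj, hi, hj
  2-simplices (12): afi, afj, ahi, ahj, bcf, bei, bfi, cdf, cdg, dfj, dgj, dhj

giving chain groups C_0 ≅ Z^10, C_1 ≅ Z^22, C_2 ≅ Z^12.

Boundary ∂_1: C_1 → C_0 maps an edge to its endpoints' difference, ∂[p,q] = q − p. For instance
  ∂fi = i − f.
The 10×22 boundary matrix has rank 9 and Smith normal form diag(1,1,1,1,1,1,1,1,1).

The boundary map ∂_2: C_2 → C_1 maps a triangle to the signed sum of its edges. For instance
  ∂dfj = fj − dj + df,
  ∂ahj = hj − aj + ah.
This gives a 22×12 integer matrix of rank 12; reducing to Smith normal form yields diagonal entries (1,1,1,1,1,1,1,1,1,1,1,1).

Now H_k = ker ∂_k / im ∂_{k+1}, so:

  H_0: rank C_0 − rank ∂_1 = 10 − 9 = 1, and the invariant factors of ∂_1 are all 1, so H_0 = Z.
  H_1: rank ker ∂_1 − rank ∂_2 = (22 − 9) − 12 = 1, and the invariant factors of ∂_2 are all 1, so H_1 = Z.
  H_2: rank ker ∂_2 − rank ∂_3 = (12 − 12) − 0 = 0, and there is no ∂_3, so H_2 = 0.

Hence the Betti numbers are b_0 = 1, b_1 = 1, b_2 = 0.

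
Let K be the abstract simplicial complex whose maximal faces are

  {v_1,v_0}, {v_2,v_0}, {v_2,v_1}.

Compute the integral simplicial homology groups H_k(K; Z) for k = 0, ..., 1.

Take the total order v_0 < v_1 < v_2 on the vertex set. Then K (dimension 1) consists of the simplices:

  0-simplices (3): [v_0], [v_1], [v_2]
  1-simplices (3): [v_0,v_1], [v_0,v_2], [v_1,v_2]

so the chain groups are C_0 ≅ Z^3, C_1 ≅ Z^3.

The boundary map ∂_1: C_1 → C_0 sends each edge [p,q] (with p < q) to q − p.
As a 3×3 matrix over Z this has rank 2, with invariant factors (1,1).

Computing H_k = (kernel of ∂_k) / (image of ∂_{k+1}):

  H_0: rank C_0 − rank ∂_1 = 3 − 2 = 1, and the invariant factors of ∂_1 are all 1, so H_0 ≅ Z.
  H_1: rank ker ∂_1 − rank ∂_2 = (3 − 2) − 0 = 1, and there is no ∂_2, so H_1 ≅ Z.

(K is a triangulation of the circle S^1.)

H_0 = Z,  H_1 = Z.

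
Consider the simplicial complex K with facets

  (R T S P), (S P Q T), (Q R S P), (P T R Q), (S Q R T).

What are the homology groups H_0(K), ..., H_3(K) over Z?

We work with the vertex ordering P < Q < R < S < T. The simplices of K, each written with vertices in increasing order, are:

  0-simplices (5): P, Q, R, S, T
  1-simplices (10): PQ, PR, PS, PT, QR, QS, QT, RS, RT, ST
  2-simplices (10): PQR, PQS, PQT, PRS, PRT, PST, QRS, QRT, QST, RST
  3-simplices (5): PQRS, PQRT, PQST, PRST, QRST

so the chain groups are C_0 ≅ Z^5, C_1 ≅ Z^10, C_2 ≅ Z^10, C_3 ≅ Z^5.

∂_1: C_1 → C_0 is given by ∂[p,q] = [q] − [p].
This gives a 5×10 integer matrix of rank 4; reducing to Smith normal form yields diagonal entries (1,1,1,1).

The boundary map ∂_2: C_2 → C_1 acts by ∂[p,q,r] = [q,r] − [p,r] + [p,q]. For instance
  ∂PQS = QS − PS + PQ,
  ∂QRS = RS − QS + QR.
The 10×10 boundary matrix has rank 6 and Smith normal form diag(1,1,1,1,1,1).

∂_3: C_3 → C_2 sends each 3-simplex σ to the alternating sum Σ_i (−1)^i (σ with its i-th vertex removed). For instance
  ∂PQST = QST − PST + PQT − PQS,
  ∂PRST = RST − PST + PRT − PRS.
The 10×5 boundary matrix has rank 4 and Smith normal form diag(1,1,1,1).

Computing H_k = (kernel of ∂_k) / (image of ∂_{k+1}):

  H_0: rank C_0 − rank ∂_1 = 5 − 4 = 1, and the invariant factors of ∂_1 are all 1, so H_0 = Z.
  H_1: rank ker ∂_1 − rank ∂_2 = (10 − 4) − 6 = 0, and the invariant factors of ∂_2 are all 1, so H_1 = 0.
  H_2: rank ker ∂_2 − rank ∂_3 = (10 − 6) − 4 = 0, and the invariant factors of ∂_3 are all 1, so H_2 = 0.
  H_3: rank ker ∂_3 − rank ∂_4 = (5 − 4) − 0 = 1, and there is no ∂_4, so H_3 = Z.

H_0 = Z,  H_1 = 0,  H_2 = 0,  H_3 = Z.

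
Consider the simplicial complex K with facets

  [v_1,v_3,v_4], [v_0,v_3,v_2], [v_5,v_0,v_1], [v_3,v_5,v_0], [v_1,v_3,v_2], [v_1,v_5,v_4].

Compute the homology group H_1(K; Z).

Take the total order v_0 < v_1 < v_2 < v_3 < v_4 < v_5 on the vertex set. Then K (dimension 2) consists of the simplices:

  0-simplices (6): [v_0], [v_1], [v_2], [v_3], [v_4], [v_5]
  1-simplices (12): [v_0,v_1], [v_0,v_2], [v_0,v_3], [v_0,v_5], [v_1,v_2], [v_1,v_3], [v_1,v_4], [v_1,v_5], [v_2,v_3], [v_3,v_4], [v_3,v_5], [v_4,v_5]
  2-simplices (6): [v_0,v_1,v_5], [v_0,v_2,v_3], [v_0,v_3,v_5], [v_1,v_2,v_3], [v_1,v_3,v_4], [v_1,v_4,v_5]

giving chain groups C_0 ≅ Z^6, C_1 ≅ Z^12, C_2 ≅ Z^6.

∂_1: C_1 → C_0 is given by ∂[p,q] = [q] − [p].
As a 6×12 matrix over Z this has rank 5, with invariant factors (1,1,1,1,1).

Boundary ∂_2: C_2 → C_1 maps a triangle to the signed sum of its edges. For instance
  ∂[v_1,v_2,v_3] = [v_2,v_3] − [v_1,v_3] + [v_1,v_2],
  ∂[v_0,v_3,v_5] = [v_3,v_5] − [v_0,v_5] + [v_0,v_3].
This gives a 12×6 integer matrix of rank 6; reducing to Smith normal form yields diagonal entries (1,1,1,1,1,1).

From H_k ≅ ker(∂_k) / im(∂_{k+1}) we obtain:

  H_1: rank ker ∂_1 − rank ∂_2 = (12 − 5) − 6 = 1, and the invariant factors of ∂_2 are all 1, so H_1 = Z.

(K is a triangulation of the cylinder S^1 x I.)

H_1 = Z.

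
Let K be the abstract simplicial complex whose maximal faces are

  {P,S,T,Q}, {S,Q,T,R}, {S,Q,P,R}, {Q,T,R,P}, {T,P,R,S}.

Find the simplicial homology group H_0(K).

H_0 ≅ Z.

Order the vertices as P < Q < R < S < T. Listing each simplex with vertices in this order, K has dimension 3 with simplices:

  0-simplices (5): P, Q, R, S, T
  1-simplices (10): PQ, PR, PS, PT, QR, QS, QT, RS, RT, ST
  2-simplices (10): PQR, PQS, PQT, PRS, PRT, PST, QRS, QRT, QST, RST
  3-simplices (5): PQRS, PQRT, PQST, PRST, QRST

giving chain groups C_0 ≅ Z^5, C_1 ≅ Z^10, C_2 ≅ Z^10, C_3 ≅ Z^5.

∂_1: C_1 → C_0 sends each edge [p,q] (with p < q) to q − p. For instance
  ∂QS = S − Q.
As a 5×10 matrix over Z this has rank 4, with invariant factors (1,1,1,1).

Boundary ∂_2: C_2 → C_1 maps a triangle to the signed sum of its edges. For instance
  ∂QST = ST − QT + QS,
  ∂PRT = RT − PT + PR.
As a 10×10 matrix over Z this has rank 6, with invariant factors (1,1,1,1,1,1).

The boundary map ∂_3: C_3 → C_2 sends each 3-simplex σ to the alternating sum Σ_i (−1)^i (σ with its i-th vertex removed). For instance
  ∂PRST = RST − PST + PRT − PRS,
  ∂PQST = QST − PST + PQT − PQS.
As a 10×5 matrix over Z this has rank 4, with invariant factors (1,1,1,1).

From H_k ≅ ker(∂_k) / im(∂_{k+1}) we obtain:

  H_0: rank C_0 − rank ∂_1 = 5 − 4 = 1, and the invariant factors of ∂_1 are all 1, so H_0 ≅ Z.

(K is a triangulation of the 3-sphere S^3.)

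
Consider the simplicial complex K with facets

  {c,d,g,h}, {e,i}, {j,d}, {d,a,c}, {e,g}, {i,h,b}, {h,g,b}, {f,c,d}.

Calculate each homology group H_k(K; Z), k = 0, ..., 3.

H_0 ≅ Z,  H_1 ≅ Z,  H_2 = 0,  H_3 = 0.

Take the total order a < b < c < d < e < f < g < h < i < j on the vertex set. Then K (dimension 3) consists of the simplices:

  0-simplices (10): a, b, c, d, e, f, g, h, i, j
  1-simplices (17): ac, ad, bg, bh, bi, cd, cf, cg, ch, df, dg, dh, dj, eg, ei, gh, hi
  2-simplices (8): acd, bgh, bhi, cdf, cdg, cdh, cgh, dgh
  3-simplices (1): cdgh

so the chain groups are C_0 ≅ Z^10, C_1 ≅ Z^17, C_2 ≅ Z^8, C_3 ≅ Z^1.

Boundary ∂_1: C_1 → C_0 is given by ∂[p,q] = [q] − [p].
The resulting 10×17 matrix has rank 9, and its Smith normal form has invariant factors (1,1,1,1,1,1,1,1,1).

Boundary ∂_2: C_2 → C_1 sends each 2-simplex [p,q,r] to [q,r] − [p,r] + [p,q]. For instance
  ∂cdf = df − cf + cd,
  ∂cdg = dg − cg + cd.
The 17×8 boundary matrix has rank 7 and Smith normal form diag(1,1,1,1,1,1,1).

∂_3: C_3 → C_2 sends each 3-simplex σ to the alternating sum Σ_i (−1)^i (σ with its i-th vertex removed). For instance
  ∂cdgh = dgh − cgh + cdh − cdg.
This gives a 8×1 integer matrix of rank 1; reducing to Smith normal form yields diagonal entries (1).

From H_k ≅ ker(∂_k) / im(∂_{k+1}) we obtain:

  H_0: rank C_0 − rank ∂_1 = 10 − 9 = 1, and the invariant factors of ∂_1 are all 1, so H_0 = Z.
  H_1: rank ker ∂_1 − rank ∂_2 = (17 − 9) − 7 = 1, and the invariant factors of ∂_2 are all 1, so H_1 = Z.
  H_2: rank ker ∂_2 − rank ∂_3 = (8 − 7) − 1 = 0, and the invariant factors of ∂_3 are all 1, so H_2 = 0.
  H_3: rank ker ∂_3 − rank ∂_4 = (1 − 1) − 0 = 0, and there is no ∂_4, so H_3 = 0.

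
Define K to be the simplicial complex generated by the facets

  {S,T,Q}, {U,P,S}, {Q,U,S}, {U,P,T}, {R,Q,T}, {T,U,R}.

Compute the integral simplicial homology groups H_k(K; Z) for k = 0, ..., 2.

Take the total order P < Q < R < S < T < U on the vertex set. Then K (dimension 2) consists of the simplices:

  0-simplices (6): P, Q, R, S, T, U
  1-simplices (12): PS, PT, PU, QR, QS, QT, QU, RT, RU, ST, SU, TU
  2-simplices (6): PSU, PTU, QRT, QST, QSU, RTU

Hence C_0 ≅ Z^6, C_1 ≅ Z^12, C_2 ≅ Z^6.

∂_1: C_1 → C_0 is given by ∂[p,q] = [q] − [p]. For instance
  ∂QR = R − Q.
The 6×12 boundary matrix has rank 5 and Smith normal form diag(1,1,1,1,1).

∂_2: C_2 → C_1 maps a triangle to the signed sum of its edges. For instance
  ∂QSU = SU − QU + QS,
  ∂QST = ST − QT + QS.
The resulting 12×6 matrix has rank 6, and its Smith normal form has invariant factors (1,1,1,1,1,1).

Computing H_k = (kernel of ∂_k) / (image of ∂_{k+1}):

  H_0: rank C_0 − rank ∂_1 = 6 − 5 = 1, and the invariant factors of ∂_1 are all 1, so H_0 ≅ Z.
  H_1: rank ker ∂_1 − rank ∂_2 = (12 − 5) − 6 = 1, and the invariant factors of ∂_2 are all 1, so H_1 ≅ Z.
  H_2: rank ker ∂_2 − rank ∂_3 = (6 − 6) − 0 = 0, and there is no ∂_3, so H_2 ≅ 0.

H_0 = Z,  H_1 = Z,  H_2 = 0.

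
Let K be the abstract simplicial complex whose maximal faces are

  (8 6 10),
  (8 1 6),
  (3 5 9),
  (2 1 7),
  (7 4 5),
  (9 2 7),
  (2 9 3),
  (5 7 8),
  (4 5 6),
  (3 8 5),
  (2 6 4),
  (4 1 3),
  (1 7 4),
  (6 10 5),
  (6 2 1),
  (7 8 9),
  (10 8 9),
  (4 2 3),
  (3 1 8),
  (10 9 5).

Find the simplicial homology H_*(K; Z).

H_0 = Z,  H_1 = Z ⊕ Z/2Z,  H_2 = 0.

Fix the vertex order 1 < 2 < 3 < 4 < 5 < 6 < 7 < 8 < 9 < 10 and write every simplex with vertices in increasing order. Then dim K = 2 and the simplices of K are:

  0-simplices (10): [1], [2], [3], [4], [5], [6], [7], [8], [9], [10]
  1-simplices (30): (30 of them)
  2-simplices (20): (20 of them)

so the chain groups are C_0 ≅ Z^10, C_1 ≅ Z^30, C_2 ≅ Z^20.

Boundary ∂_1: C_1 → C_0 maps an edge to its endpoints' difference, ∂[p,q] = q − p. For instance
  ∂[7,9] = [9] − [7].
This gives a 10×30 integer matrix of rank 9; reducing to Smith normal form yields diagonal entries (1,1,1,1,1,1,1,1,1).

The boundary map ∂_2: C_2 → C_1 maps a triangle to the signed sum of its edges. For instance
  ∂[1,3,8] = [3,8] − [1,8] + [1,3],
  ∂[2,3,9] = [3,9] − [2,9] + [2,3].
The 30×20 boundary matrix has rank 20 and Smith normal form diag(1,1,1,1,1,1,1,1,1,1,1,1,1,1,1,1,1,1,1,2).

From H_k ≅ ker(∂_k) / im(∂_{k+1}) we obtain:

  H_0: rank C_0 − rank ∂_1 = 10 − 9 = 1, and the invariant factors of ∂_1 are all 1, so H_0 ≅ Z.
  H_1: rank ker ∂_1 − rank ∂_2 = (30 − 9) − 20 = 1, and ∂_2 has invariant factor 2 > 1, so H_1 ≅ Z ⊕ Z/2Z.
  H_2: rank ker ∂_2 − rank ∂_3 = (20 − 20) − 0 = 0, and there is no ∂_3, so H_2 ≅ 0.

(K is a triangulation of the Klein bottle.)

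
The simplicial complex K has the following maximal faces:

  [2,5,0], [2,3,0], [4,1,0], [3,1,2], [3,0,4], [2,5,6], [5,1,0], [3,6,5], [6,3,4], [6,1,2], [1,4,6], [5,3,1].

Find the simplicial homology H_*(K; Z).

H_0 = Z,  H_1 = Z/2,  H_2 = 0.

Fix the vertex order 0 < 1 < 2 < 3 < 4 < 5 < 6 and write every simplex with vertices in increasing order. Then dim K = 2 and the simplices of K are:

  0-simplices (7): [0], [1], [2], [3], [4], [5], [6]
  1-simplices (18): [0,1], [0,2], [0,3], [0,4], [0,5], [1,2], [1,3], [1,4], [1,5], [1,6], [2,3], [2,5], [2,6], [3,4], [3,5], [3,6], [4,6], [5,6]
  2-simplices (12): [0,1,4], [0,1,5], [0,2,3], [0,2,5], [0,3,4], [1,2,3], [1,2,6], [1,3,5], [1,4,6], [2,5,6], [3,4,6], [3,5,6]

Hence C_0 ≅ Z^7, C_1 ≅ Z^18, C_2 ≅ Z^12.

∂_1: C_1 → C_0 sends each edge [p,q] (with p < q) to q − p. For instance
  ∂[2,5] = [5] − [2].
This gives a 7×18 integer matrix of rank 6; reducing to Smith normal form yields diagonal entries (1,1,1,1,1,1).

The boundary map ∂_2: C_2 → C_1 sends each 2-simplex [p,q,r] to [q,r] − [p,r] + [p,q]. For instance
  ∂[0,2,5] = [2,5] − [0,5] + [0,2],
  ∂[1,2,6] = [2,6] − [1,6] + [1,2].
This gives a 18×12 integer matrix of rank 12; reducing to Smith normal form yields diagonal entries (1,1,1,1,1,1,1,1,1,1,1,2).

Now H_k = ker ∂_k / im ∂_{k+1}, so:

  H_0: rank C_0 − rank ∂_1 = 7 − 6 = 1, and the invariant factors of ∂_1 are all 1, so H_0 = Z.
  H_1: rank ker ∂_1 − rank ∂_2 = (18 − 6) − 12 = 0, and ∂_2 has invariant factor 2 > 1, so H_1 = Z/2.
  H_2: rank ker ∂_2 − rank ∂_3 = (12 − 12) − 0 = 0, and there is no ∂_3, so H_2 = 0.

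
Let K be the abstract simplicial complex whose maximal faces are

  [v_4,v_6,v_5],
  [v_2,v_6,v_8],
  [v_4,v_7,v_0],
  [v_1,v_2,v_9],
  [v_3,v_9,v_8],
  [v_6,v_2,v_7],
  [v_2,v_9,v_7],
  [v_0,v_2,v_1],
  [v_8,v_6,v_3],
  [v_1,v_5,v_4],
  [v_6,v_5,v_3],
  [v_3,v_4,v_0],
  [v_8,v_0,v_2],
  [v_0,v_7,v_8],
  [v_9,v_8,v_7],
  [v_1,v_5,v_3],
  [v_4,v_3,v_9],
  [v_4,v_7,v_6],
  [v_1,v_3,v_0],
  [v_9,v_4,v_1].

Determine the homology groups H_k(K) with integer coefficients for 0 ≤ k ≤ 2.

Fix the vertex order v_0 < v_1 < v_2 < v_3 < v_4 < v_5 < v_6 < v_7 < v_8 < v_9 and write every simplex with vertices in increasing order. Then dim K = 2 and the simplices of K are:

  0-simplices (10): [v_0], [v_1], [v_2], [v_3], [v_4], [v_5], [v_6], [v_7], [v_8], [v_9]
  1-simplices (30): (30 of them)
  2-simplices (20): (20 of them)

so the chain groups are C_0 ≅ Z^10, C_1 ≅ Z^30, C_2 ≅ Z^20.

The boundary map ∂_1: C_1 → C_0 maps an edge to its endpoints' difference, ∂[p,q] = q − p.
As a 10×30 matrix over Z this has rank 9, with invariant factors (1,1,1,1,1,1,1,1,1).

∂_2: C_2 → C_1 acts by ∂[p,q,r] = [q,r] − [p,r] + [p,q]. For instance
  ∂[v_0,v_2,v_8] = [v_2,v_8] − [v_0,v_8] + [v_0,v_2],
  ∂[v_7,v_8,v_9] = [v_8,v_9] − [v_7,v_9] + [v_7,v_8].
The resulting 30×20 matrix has rank 20, and its Smith normal form has invariant factors (1,1,1,1,1,1,1,1,1,1,1,1,1,1,1,1,1,1,1,2).

Computing H_k = (kernel of ∂_k) / (image of ∂_{k+1}):

  H_0: rank C_0 − rank ∂_1 = 10 − 9 = 1, and the invariant factors of ∂_1 are all 1, so H_0 ≅ Z.
  H_1: rank ker ∂_1 − rank ∂_2 = (30 − 9) − 20 = 1, and ∂_2 has invariant factor 2 > 1, so H_1 ≅ Z ⊕ Z/2.
  H_2: rank ker ∂_2 − rank ∂_3 = (20 − 20) − 0 = 0, and there is no ∂_3, so H_2 ≅ 0.

(K is a triangulation of the Klein bottle.)

H_0 ≅ Z,  H_1 ≅ Z ⊕ Z/2,  H_2 = 0.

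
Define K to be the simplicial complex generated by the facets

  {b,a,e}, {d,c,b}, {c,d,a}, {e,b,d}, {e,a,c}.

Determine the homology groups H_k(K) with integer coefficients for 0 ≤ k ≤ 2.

H_0 = Z,  H_1 = Z,  H_2 = 0.

K has 5 vertices, 10 edges, 5 triangles.
rank ∂_0 = 0, rank ∂_1 = 4 ⇒ b_0 = 5 − 0 − 4 = 1; all invariant factors of ∂_1 are 1 so no torsion. So H_0 ≅ Z.
rank ∂_1 = 4, rank ∂_2 = 5 ⇒ b_1 = 10 − 4 − 5 = 1; all invariant factors of ∂_2 are 1 so no torsion. So H_1 ≅ Z.
rank ∂_2 = 5, rank ∂_3 = 0 ⇒ b_2 = 5 − 5 − 0 = 0. So H_2 ≅ 0.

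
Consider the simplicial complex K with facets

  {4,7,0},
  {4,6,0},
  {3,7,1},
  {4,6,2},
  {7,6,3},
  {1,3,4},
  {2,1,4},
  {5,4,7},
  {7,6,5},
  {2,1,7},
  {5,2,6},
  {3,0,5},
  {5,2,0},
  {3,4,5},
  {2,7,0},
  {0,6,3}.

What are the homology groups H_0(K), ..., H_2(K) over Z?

Fix the vertex order 0 < 1 < 2 < 3 < 4 < 5 < 6 < 7 and write every simplex with vertices in increasing order. Then dim K = 2 and the simplices of K are:

  0-simplices (8): [0], [1], [2], [3], [4], [5], [6], [7]
  1-simplices (24): (24 of them)
  2-simplices (16): [0,2,5], [0,2,7], [0,3,5], [0,3,6], [0,4,6], [0,4,7], [1,2,4], [1,2,7], [1,3,4], [1,3,7], [2,4,6], [2,5,6], [3,4,5], [3,6,7], [4,5,7], [5,6,7]

giving chain groups C_0 ≅ Z^8, C_1 ≅ Z^24, C_2 ≅ Z^16.

∂_1: C_1 → C_0 is given by ∂[p,q] = [q] − [p]. For instance
  ∂[2,6] = [6] − [2].
This gives a 8×24 integer matrix of rank 7; reducing to Smith normal form yields diagonal entries (1,1,1,1,1,1,1).

Boundary ∂_2: C_2 → C_1 acts by ∂[p,q,r] = [q,r] − [p,r] + [p,q]. For instance
  ∂[3,4,5] = [4,5] − [3,5] + [3,4],
  ∂[2,4,6] = [4,6] − [2,6] + [2,4].
This gives a 24×16 integer matrix of rank 15; reducing to Smith normal form yields diagonal entries (1,1,1,1,1,1,1,1,1,1,1,1,1,1,1).

Reading off H_k = ker ∂_k / im ∂_{k+1}:

  H_0: rank C_0 − rank ∂_1 = 8 − 7 = 1, and the invariant factors of ∂_1 are all 1, so H_0 ≅ Z.
  H_1: rank ker ∂_1 − rank ∂_2 = (24 − 7) − 15 = 2, and the invariant factors of ∂_2 are all 1, so H_1 ≅ Z^2.
  H_2: rank ker ∂_2 − rank ∂_3 = (16 − 15) − 0 = 1, and there is no ∂_3, so H_2 ≅ Z.

As a check, the Euler characteristic is 8 − 24 + 16 = 0, which agrees with 1 − 2 + 1 = 0.

H_0 ≅ Z,  H_1 ≅ Z^2,  H_2 ≅ Z.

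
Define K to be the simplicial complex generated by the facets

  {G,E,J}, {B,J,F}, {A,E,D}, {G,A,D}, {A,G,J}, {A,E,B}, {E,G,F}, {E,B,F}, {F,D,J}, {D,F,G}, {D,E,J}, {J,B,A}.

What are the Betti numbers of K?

We work with the vertex ordering A < B < D < E < F < G < J. The simplices of K, each written with vertices in increasing order, are:

  0-simplices (7): A, B, D, E, F, G, J
  1-simplices (18): AB, AD, AE, AG, AJ, BE, BF, BJ, DE, DF, DG, DJ, EF, EG, EJ, FG, FJ, GJ
  2-simplices (12): ABE, ABJ, ADE, ADG, AGJ, BEF, BFJ, DEJ, DFG, DFJ, EFG, EGJ

so the chain groups are C_0 ≅ Z^7, C_1 ≅ Z^18, C_2 ≅ Z^12.

Boundary ∂_1: C_1 → C_0 sends each edge [p,q] (with p < q) to q − p.
The resulting 7×18 matrix has rank 6, and its Smith normal form has invariant factors (1,1,1,1,1,1).

Boundary ∂_2: C_2 → C_1 sends each 2-simplex [p,q,r] to [q,r] − [p,r] + [p,q]. For instance
  ∂DFJ = FJ − DJ + DF,
  ∂ABJ = BJ − AJ + AB.
This gives a 18×12 integer matrix of rank 12; reducing to Smith normal form yields diagonal entries (1,1,1,1,1,1,1,1,1,1,1,2).

Computing H_k = (kernel of ∂_k) / (image of ∂_{k+1}):

  H_0: rank C_0 − rank ∂_1 = 7 − 6 = 1, and the invariant factors of ∂_1 are all 1, so H_0 = Z.
  H_1: rank ker ∂_1 − rank ∂_2 = (18 − 6) − 12 = 0, and ∂_2 has invariant factor 2 > 1, so H_1 = Z/2.
  H_2: rank ker ∂_2 − rank ∂_3 = (12 − 12) − 0 = 0, and there is no ∂_3, so H_2 = 0.

Hence the Betti numbers are b_0 = 1, b_1 = 0, b_2 = 0.

b_0 = 1, b_1 = 0, b_2 = 0.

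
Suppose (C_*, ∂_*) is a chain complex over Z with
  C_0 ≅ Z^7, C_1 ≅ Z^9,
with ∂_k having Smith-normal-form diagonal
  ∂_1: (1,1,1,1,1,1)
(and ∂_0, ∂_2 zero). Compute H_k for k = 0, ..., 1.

H_0: b_0 = 7 − 0 − 6 = 1; torsion from ∂_1 factors > 1: none. So H_0 = Z.
H_1: b_1 = 9 − 6 − 0 = 3; torsion from ∂_2 factors > 1: none. So H_1 = Z^3.

H_0 = Z,  H_1 = Z^3.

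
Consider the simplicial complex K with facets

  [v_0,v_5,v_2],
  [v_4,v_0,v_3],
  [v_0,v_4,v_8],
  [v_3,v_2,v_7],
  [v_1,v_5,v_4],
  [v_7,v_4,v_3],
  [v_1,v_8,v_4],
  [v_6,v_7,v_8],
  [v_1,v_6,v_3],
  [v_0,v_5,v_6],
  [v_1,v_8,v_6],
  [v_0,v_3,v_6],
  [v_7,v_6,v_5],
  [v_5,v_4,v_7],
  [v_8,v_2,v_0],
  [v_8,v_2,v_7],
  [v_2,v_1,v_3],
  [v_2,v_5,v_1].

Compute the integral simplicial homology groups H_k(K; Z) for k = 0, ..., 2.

H_0 = Z,  H_1 = Z^2,  H_2 = Z.

Fix the vertex order v_0 < v_1 < v_2 < v_3 < v_4 < v_5 < v_6 < v_7 < v_8 and write every simplex with vertices in increasing order. Then dim K = 2 and the simplices of K are:

  0-simplices (9): [v_0], [v_1], [v_2], [v_3], [v_4], [v_5], [v_6], [v_7], [v_8]
  1-simplices (27): (27 of them)
  2-simplices (18): (18 of them)

Hence C_0 ≅ Z^9, C_1 ≅ Z^27, C_2 ≅ Z^18.

∂_1: C_1 → C_0 maps an edge to its endpoints' difference, ∂[p,q] = q − p. For instance
  ∂[v_2,v_3] = [v_3] − [v_2].
The resulting 9×27 matrix has rank 8, and its Smith normal form has invariant factors (1,1,1,1,1,1,1,1).

∂_2: C_2 → C_1 acts by ∂[p,q,r] = [q,r] − [p,r] + [p,q]. For instance
  ∂[v_3,v_4,v_7] = [v_4,v_7] − [v_3,v_7] + [v_3,v_4],
  ∂[v_1,v_3,v_6] = [v_3,v_6] − [v_1,v_6] + [v_1,v_3].
As a 27×18 matrix over Z this has rank 17, with invariant factors (1,1,1,1,1,1,1,1,1,1,1,1,1,1,1,1,1).

Computing H_k = (kernel of ∂_k) / (image of ∂_{k+1}):

  H_0: rank C_0 − rank ∂_1 = 9 − 8 = 1, and the invariant factors of ∂_1 are all 1, so H_0 = Z.
  H_1: rank ker ∂_1 − rank ∂_2 = (27 − 8) − 17 = 2, and the invariant factors of ∂_2 are all 1, so H_1 = Z^2.
  H_2: rank ker ∂_2 − rank ∂_3 = (18 − 17) − 0 = 1, and there is no ∂_3, so H_2 = Z.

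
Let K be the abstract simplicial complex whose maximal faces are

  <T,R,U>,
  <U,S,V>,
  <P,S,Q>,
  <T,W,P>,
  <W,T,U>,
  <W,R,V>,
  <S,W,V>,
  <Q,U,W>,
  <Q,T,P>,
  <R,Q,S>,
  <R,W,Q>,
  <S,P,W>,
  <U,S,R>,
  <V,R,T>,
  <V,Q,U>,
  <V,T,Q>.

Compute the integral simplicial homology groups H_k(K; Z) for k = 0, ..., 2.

K has 8 vertices, 24 edges, 16 triangles.
rank ∂_0 = 0, rank ∂_1 = 7 ⇒ b_0 = 8 − 0 − 7 = 1; all invariant factors of ∂_1 are 1 so no torsion. So H_0 = Z.
rank ∂_1 = 7, rank ∂_2 = 15 ⇒ b_1 = 24 − 7 − 15 = 2; all invariant factors of ∂_2 are 1 so no torsion. So H_1 = Z^2.
rank ∂_2 = 15, rank ∂_3 = 0 ⇒ b_2 = 16 − 15 − 0 = 1. So H_2 = Z.

H_0 ≅ Z,  H_1 ≅ Z^2,  H_2 ≅ Z.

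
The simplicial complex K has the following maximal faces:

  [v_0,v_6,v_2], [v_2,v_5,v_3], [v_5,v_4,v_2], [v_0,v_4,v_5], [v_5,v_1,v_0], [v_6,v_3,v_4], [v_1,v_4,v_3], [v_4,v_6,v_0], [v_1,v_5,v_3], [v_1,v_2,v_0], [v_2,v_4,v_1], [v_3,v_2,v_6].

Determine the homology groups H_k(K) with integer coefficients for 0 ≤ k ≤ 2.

Fix the vertex order v_0 < v_1 < v_2 < v_3 < v_4 < v_5 < v_6 and write every simplex with vertices in increasing order. Then dim K = 2 and the simplices of K are:

  0-simplices (7): [v_0], [v_1], [v_2], [v_3], [v_4], [v_5], [v_6]
  1-simplices (18): (18 of them)
  2-simplices (12): (12 of them)

Hence C_0 ≅ Z^7, C_1 ≅ Z^18, C_2 ≅ Z^12.

The boundary map ∂_1: C_1 → C_0 is given by ∂[p,q] = [q] − [p].
This gives a 7×18 integer matrix of rank 6; reducing to Smith normal form yields diagonal entries (1,1,1,1,1,1).

Boundary ∂_2: C_2 → C_1 sends each 2-simplex [p,q,r] to [q,r] − [p,r] + [p,q]. For instance
  ∂[v_2,v_3,v_5] = [v_3,v_5] − [v_2,v_5] + [v_2,v_3],
  ∂[v_0,v_1,v_5] = [v_1,v_5] − [v_0,v_5] + [v_0,v_1].
As a 18×12 matrix over Z this has rank 12, with invariant factors (1,1,1,1,1,1,1,1,1,1,1,2).

Reading off H_k = ker ∂_k / im ∂_{k+1}:

  H_0: rank C_0 − rank ∂_1 = 7 − 6 = 1, and the invariant factors of ∂_1 are all 1, so H_0 ≅ Z.
  H_1: rank ker ∂_1 − rank ∂_2 = (18 − 6) − 12 = 0, and ∂_2 has invariant factor 2 > 1, so H_1 ≅ Z/2.
  H_2: rank ker ∂_2 − rank ∂_3 = (12 − 12) − 0 = 0, and there is no ∂_3, so H_2 ≅ 0.

(K is a triangulation of the real projective plane RP^2.)

H_0 = Z,  H_1 = Z/2,  H_2 = 0.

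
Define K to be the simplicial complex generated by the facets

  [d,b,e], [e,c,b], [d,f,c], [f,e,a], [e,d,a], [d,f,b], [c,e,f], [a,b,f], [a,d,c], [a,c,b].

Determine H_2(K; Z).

Order the vertices as a < b < c < d < e < f. Listing each simplex with vertices in this order, K has dimension 2 with simplices:

  0-simplices (6): a, b, c, d, e, f
  1-simplices (15): ab, ac, ad, ae, af, bc, bd, be, bf, cd, ce, cf, de, df, ef
  2-simplices (10): abc, abf, acd, ade, aef, bce, bde, bdf, cdf, cef

so the chain groups are C_0 ≅ Z^6, C_1 ≅ Z^15, C_2 ≅ Z^10.

∂_1: C_1 → C_0 maps an edge to its endpoints' difference, ∂[p,q] = q − p.
As a 6×15 matrix over Z this has rank 5, with invariant factors (1,1,1,1,1).

∂_2: C_2 → C_1 maps a triangle to the signed sum of its edges. For instance
  ∂aef = ef − af + ae,
  ∂bde = de − be + bd.
The 15×10 boundary matrix has rank 10 and Smith normal form diag(1,1,1,1,1,1,1,1,1,2).

Reading off H_k = ker ∂_k / im ∂_{k+1}:

  H_2: rank ker ∂_2 − rank ∂_3 = (10 − 10) − 0 = 0, and there is no ∂_3, so H_2 ≅ 0.

H_2 ≅ 0.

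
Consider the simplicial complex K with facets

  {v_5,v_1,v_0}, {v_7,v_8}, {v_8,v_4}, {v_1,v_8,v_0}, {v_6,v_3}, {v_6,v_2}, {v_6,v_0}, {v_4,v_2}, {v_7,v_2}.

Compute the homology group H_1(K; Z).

H_1 ≅ Z^2.

Order the vertices as v_0 < v_1 < v_2 < v_3 < v_4 < v_5 < v_6 < v_7 < v_8. Listing each simplex with vertices in this order, K has dimension 2 with simplices:

  0-simplices (9): [v_0], [v_1], [v_2], [v_3], [v_4], [v_5], [v_6], [v_7], [v_8]
  1-simplices (12): [v_0,v_1], [v_0,v_5], [v_0,v_6], [v_0,v_8], [v_1,v_5], [v_1,v_8], [v_2,v_4], [v_2,v_6], [v_2,v_7], [v_3,v_6], [v_4,v_8], [v_7,v_8]
  2-simplices (2): [v_0,v_1,v_5], [v_0,v_1,v_8]

Hence C_0 ≅ Z^9, C_1 ≅ Z^12, C_2 ≅ Z^2.

Boundary ∂_1: C_1 → C_0 is given by ∂[p,q] = [q] − [p]. For instance
  ∂[v_0,v_6] = [v_6] − [v_0].
As a 9×12 matrix over Z this has rank 8, with invariant factors (1,1,1,1,1,1,1,1).

Boundary ∂_2: C_2 → C_1 maps a triangle to the signed sum of its edges. For instance
  ∂[v_0,v_1,v_8] = [v_1,v_8] − [v_0,v_8] + [v_0,v_1],
  ∂[v_0,v_1,v_5] = [v_1,v_5] − [v_0,v_5] + [v_0,v_1].
The resulting 12×2 matrix has rank 2, and its Smith normal form has invariant factors (1,1).

Reading off H_k = ker ∂_k / im ∂_{k+1}:

  H_1: rank ker ∂_1 − rank ∂_2 = (12 − 8) − 2 = 2, and the invariant factors of ∂_2 are all 1, so H_1 = Z^2.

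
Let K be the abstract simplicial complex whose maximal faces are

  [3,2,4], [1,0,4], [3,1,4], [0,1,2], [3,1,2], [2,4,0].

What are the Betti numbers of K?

b_0 = 1, b_1 = 0, b_2 = 1.

Take the total order 0 < 1 < 2 < 3 < 4 on the vertex set. Then K (dimension 2) consists of the simplices:

  0-simplices (5): [0], [1], [2], [3], [4]
  1-simplices (9): [0,1], [0,2], [0,4], [1,2], [1,3], [1,4], [2,3], [2,4], [3,4]
  2-simplices (6): [0,1,2], [0,1,4], [0,2,4], [1,2,3], [1,3,4], [2,3,4]

giving chain groups C_0 ≅ Z^5, C_1 ≅ Z^9, C_2 ≅ Z^6.

Boundary ∂_1: C_1 → C_0 sends each edge [p,q] (with p < q) to q − p.
The 5×9 boundary matrix has rank 4 and Smith normal form diag(1,1,1,1).

Boundary ∂_2: C_2 → C_1 maps a triangle to the signed sum of its edges. For instance
  ∂[2,3,4] = [3,4] − [2,4] + [2,3],
  ∂[0,1,4] = [1,4] − [0,4] + [0,1].
The 9×6 boundary matrix has rank 5 and Smith normal form diag(1,1,1,1,1).

Computing H_k = (kernel of ∂_k) / (image of ∂_{k+1}):

  H_0: rank C_0 − rank ∂_1 = 5 − 4 = 1, and the invariant factors of ∂_1 are all 1, so H_0 ≅ Z.
  H_1: rank ker ∂_1 − rank ∂_2 = (9 − 4) − 5 = 0, and the invariant factors of ∂_2 are all 1, so H_1 ≅ 0.
  H_2: rank ker ∂_2 − rank ∂_3 = (6 − 5) − 0 = 1, and there is no ∂_3, so H_2 ≅ Z.

(K is a triangulation of the 2-sphere S^2.)

Hence the Betti numbers are b_0 = 1, b_1 = 0, b_2 = 1.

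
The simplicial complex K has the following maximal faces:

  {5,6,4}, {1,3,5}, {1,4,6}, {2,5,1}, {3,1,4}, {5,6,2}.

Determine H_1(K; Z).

H_1 ≅ Z.

Fix the vertex order 1 < 2 < 3 < 4 < 5 < 6 and write every simplex with vertices in increasing order. Then dim K = 2 and the simplices of K are:

  0-simplices (6): [1], [2], [3], [4], [5], [6]
  1-simplices (12): [1,2], [1,3], [1,4], [1,5], [1,6], [2,5], [2,6], [3,4], [3,5], [4,5], [4,6], [5,6]
  2-simplices (6): [1,2,5], [1,3,4], [1,3,5], [1,4,6], [2,5,6], [4,5,6]

so the chain groups are C_0 ≅ Z^6, C_1 ≅ Z^12, C_2 ≅ Z^6.

∂_1: C_1 → C_0 sends each edge [p,q] (with p < q) to q − p.
As a 6×12 matrix over Z this has rank 5, with invariant factors (1,1,1,1,1).

∂_2: C_2 → C_1 maps a triangle to the signed sum of its edges. For instance
  ∂[1,4,6] = [4,6] − [1,6] + [1,4],
  ∂[1,3,5] = [3,5] − [1,5] + [1,3].
As a 12×6 matrix over Z this has rank 6, with invariant factors (1,1,1,1,1,1).

From H_k ≅ ker(∂_k) / im(∂_{k+1}) we obtain:

  H_1: rank ker ∂_1 − rank ∂_2 = (12 − 5) − 6 = 1, and the invariant factors of ∂_2 are all 1, so H_1 = Z.

(K is a triangulation of the cylinder S^1 x I.)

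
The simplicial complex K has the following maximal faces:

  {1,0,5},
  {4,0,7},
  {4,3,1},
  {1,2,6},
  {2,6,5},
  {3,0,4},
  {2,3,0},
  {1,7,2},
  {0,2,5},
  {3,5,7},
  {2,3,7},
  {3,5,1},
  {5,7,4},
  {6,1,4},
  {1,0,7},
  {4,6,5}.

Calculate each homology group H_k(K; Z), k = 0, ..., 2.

We work with the vertex ordering 0 < 1 < 2 < 3 < 4 < 5 < 6 < 7. The simplices of K, each written with vertices in increasing order, are:

  0-simplices (8): [0], [1], [2], [3], [4], [5], [6], [7]
  1-simplices (24): (24 of them)
  2-simplices (16): [0,1,5], [0,1,7], [0,2,3], [0,2,5], [0,3,4], [0,4,7], [1,2,6], [1,2,7], [1,3,4], [1,3,5], [1,4,6], [2,3,7], [2,5,6], [3,5,7], [4,5,6], [4,5,7]

Hence C_0 ≅ Z^8, C_1 ≅ Z^24, C_2 ≅ Z^16.

The boundary map ∂_1: C_1 → C_0 sends each edge [p,q] (with p < q) to q − p. For instance
  ∂[0,5] = [5] − [0].
This gives a 8×24 integer matrix of rank 7; reducing to Smith normal form yields diagonal entries (1,1,1,1,1,1,1).

The boundary map ∂_2: C_2 → C_1 acts by ∂[p,q,r] = [q,r] − [p,r] + [p,q]. For instance
  ∂[2,3,7] = [3,7] − [2,7] + [2,3],
  ∂[0,1,5] = [1,5] − [0,5] + [0,1].
This gives a 24×16 integer matrix of rank 15; reducing to Smith normal form yields diagonal entries (1,1,1,1,1,1,1,1,1,1,1,1,1,1,1).

Computing H_k = (kernel of ∂_k) / (image of ∂_{k+1}):

  H_0: rank C_0 − rank ∂_1 = 8 − 7 = 1, and the invariant factors of ∂_1 are all 1, so H_0 ≅ Z.
  H_1: rank ker ∂_1 − rank ∂_2 = (24 − 7) − 15 = 2, and the invariant factors of ∂_2 are all 1, so H_1 ≅ Z^2.
  H_2: rank ker ∂_2 − rank ∂_3 = (16 − 15) − 0 = 1, and there is no ∂_3, so H_2 ≅ Z.

As a check, the Euler characteristic is 8 − 24 + 16 = 0, which agrees with 1 − 2 + 1 = 0.

H_0 ≅ Z,  H_1 ≅ Z^2,  H_2 ≅ Z.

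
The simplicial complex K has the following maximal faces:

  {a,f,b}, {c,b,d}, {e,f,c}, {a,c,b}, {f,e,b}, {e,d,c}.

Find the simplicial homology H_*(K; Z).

H_0 ≅ Z,  H_1 ≅ Z,  H_2 = 0.

K has 6 vertices, 12 edges, 6 triangles.
rank ∂_0 = 0, rank ∂_1 = 5 ⇒ b_0 = 6 − 0 − 5 = 1; all invariant factors of ∂_1 are 1 so no torsion. So H_0 = Z.
rank ∂_1 = 5, rank ∂_2 = 6 ⇒ b_1 = 12 − 5 − 6 = 1; all invariant factors of ∂_2 are 1 so no torsion. So H_1 = Z.
rank ∂_2 = 6, rank ∂_3 = 0 ⇒ b_2 = 6 − 6 − 0 = 0. So H_2 = 0.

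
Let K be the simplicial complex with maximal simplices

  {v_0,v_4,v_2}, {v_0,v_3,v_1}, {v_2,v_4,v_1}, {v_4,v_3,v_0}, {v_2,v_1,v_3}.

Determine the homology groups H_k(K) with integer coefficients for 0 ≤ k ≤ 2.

Fix the vertex order v_0 < v_1 < v_2 < v_3 < v_4 and write every simplex with vertices in increasing order. Then dim K = 2 and the simplices of K are:

  0-simplices (5): [v_0], [v_1], [v_2], [v_3], [v_4]
  1-simplices (10): [v_0,v_1], [v_0,v_2], [v_0,v_3], [v_0,v_4], [v_1,v_2], [v_1,v_3], [v_1,v_4], [v_2,v_3], [v_2,v_4], [v_3,v_4]
  2-simplices (5): [v_0,v_1,v_3], [v_0,v_2,v_4], [v_0,v_3,v_4], [v_1,v_2,v_3], [v_1,v_2,v_4]

giving chain groups C_0 ≅ Z^5, C_1 ≅ Z^10, C_2 ≅ Z^5.

∂_1: C_1 → C_0 is given by ∂[p,q] = [q] − [p]. For instance
  ∂[v_0,v_3] = [v_3] − [v_0].
The resulting 5×10 matrix has rank 4, and its Smith normal form has invariant factors (1,1,1,1).

∂_2: C_2 → C_1 maps a triangle to the signed sum of its edges. For instance
  ∂[v_1,v_2,v_4] = [v_2,v_4] − [v_1,v_4] + [v_1,v_2],
  ∂[v_0,v_1,v_3] = [v_1,v_3] − [v_0,v_3] + [v_0,v_1].
This gives a 10×5 integer matrix of rank 5; reducing to Smith normal form yields diagonal entries (1,1,1,1,1).

From H_k ≅ ker(∂_k) / im(∂_{k+1}) we obtain:

  H_0: rank C_0 − rank ∂_1 = 5 − 4 = 1, and the invariant factors of ∂_1 are all 1, so H_0 = Z.
  H_1: rank ker ∂_1 − rank ∂_2 = (10 − 4) − 5 = 1, and the invariant factors of ∂_2 are all 1, so H_1 = Z.
  H_2: rank ker ∂_2 − rank ∂_3 = (5 − 5) − 0 = 0, and there is no ∂_3, so H_2 = 0.

H_0 ≅ Z,  H_1 ≅ Z,  H_2 = 0.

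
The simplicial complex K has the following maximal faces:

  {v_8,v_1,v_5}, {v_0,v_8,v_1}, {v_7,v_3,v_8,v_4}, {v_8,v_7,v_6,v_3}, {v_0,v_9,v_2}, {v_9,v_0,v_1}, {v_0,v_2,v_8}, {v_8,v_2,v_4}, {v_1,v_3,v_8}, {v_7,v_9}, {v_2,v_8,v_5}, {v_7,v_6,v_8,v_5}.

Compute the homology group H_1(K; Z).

K has 10 vertices, 25 edges, 18 triangles, 3 3-simplices.
rank ∂_1 = 9, rank ∂_2 = 15 ⇒ b_1 = 25 − 9 − 15 = 1; all invariant factors of ∂_2 are 1 so no torsion. So H_1 = Z.

H_1 = Z.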